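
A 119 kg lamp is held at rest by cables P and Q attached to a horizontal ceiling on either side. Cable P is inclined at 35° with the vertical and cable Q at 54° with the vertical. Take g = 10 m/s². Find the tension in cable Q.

Angles from the horizontal: cable P is 90° − 35° = 55°, cable Q is 90° − 54° = 36°.
Weight W = 119 × 10 = 1190 N acts straight down.
Horizontal: T_P cos 55° = T_Q cos 36°  →  T_P = 1.41 T_Q.
Vertical: T_P sin 55° + T_Q sin 36° = 1190.
Substituting the horizontal relation into the vertical equation gives 1.743 T_Q = 1190, so T_Q = 682.7 N.

T_Q ≈ 683 N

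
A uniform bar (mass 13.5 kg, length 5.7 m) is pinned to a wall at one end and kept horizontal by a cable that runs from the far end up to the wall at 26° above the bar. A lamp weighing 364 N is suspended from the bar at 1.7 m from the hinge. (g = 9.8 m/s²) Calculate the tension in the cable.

T ≈ 399 N

Take torques about the hinge: T sin 26° · 5.7 = 13.5×9.8×2.85 + 364×1.7 = 995.86 N·m.
So T = 995.86 / (0.4384 × 5.7) = 398.55 N.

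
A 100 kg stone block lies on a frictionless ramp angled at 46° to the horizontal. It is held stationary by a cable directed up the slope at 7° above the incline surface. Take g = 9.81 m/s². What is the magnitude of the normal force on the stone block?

N ≈ 595 N

Take axes along and perpendicular to the incline. Weight components: W sin 46° = 705.7 N down-slope, W cos 46° = 681.5 N into the surface.
Along incline: T cos 7° = W sin 46° → T = 711 N.
Perpendicular: N = W cos 46° − T sin 7° = 594.8 N.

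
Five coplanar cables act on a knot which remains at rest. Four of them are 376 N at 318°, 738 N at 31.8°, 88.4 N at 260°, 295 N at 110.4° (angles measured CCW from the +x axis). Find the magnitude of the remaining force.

Sum the known components: ΣF_x = 788.5 N, ΣF_y = 326.7 N.
For equilibrium the remaining force must supply (−ΣF_x, −ΣF_y) = (-788.5, -326.7) N.
Magnitude = √((-788.5)² + (-326.7)²) = 853.5 N; direction = atan2(-326.7, -788.5) = 202.5°.

F ≈ 853 N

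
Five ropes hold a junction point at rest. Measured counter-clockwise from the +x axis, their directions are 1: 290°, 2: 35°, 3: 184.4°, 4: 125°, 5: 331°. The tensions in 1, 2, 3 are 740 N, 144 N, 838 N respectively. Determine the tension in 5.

T_5 ≈ 1750 N

Resolve: ΣF_x = 740 cos 290° + 144 cos 35° + 838 cos 184.4° + T_4 cos 125° + T_5 cos 331° = 0.
        ΣF_y = 740 sin 290° + 144 sin 35° + 838 sin 184.4° + T_4 sin 125° + T_5 sin 331° = 0.
The known terms sum to (-464.5, -677.1) N, so -0.5736 T_4 + 0.8746 T_5 = 464.5 and 0.8192 T_4 − 0.4848 T_5 = 677.1.
Solving simultaneously: T_4 = 1865 N, T_5 = 1754 N.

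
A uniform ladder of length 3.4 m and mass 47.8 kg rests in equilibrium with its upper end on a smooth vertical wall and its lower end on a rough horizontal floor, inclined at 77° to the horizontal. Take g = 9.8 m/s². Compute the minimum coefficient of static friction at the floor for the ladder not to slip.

μ_min ≈ 0.115

ΣF_y = 0: N_floor = 47.8×9.8 = 468.44 N.
Torques about the foot: N_wall · 3.4 sin 77° = 47.8×9.8×1.7 cos 77° → N_wall = 54.074 N.
ΣF_x = 0: f_floor = N_wall = 54.074 N.
μ_min = f_floor / N_floor = 54.074 / 468.44 = 0.1154.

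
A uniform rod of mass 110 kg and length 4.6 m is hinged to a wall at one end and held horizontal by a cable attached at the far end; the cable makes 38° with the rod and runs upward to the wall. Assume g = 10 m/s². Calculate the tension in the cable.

Take torques about the hinge: T sin 38° · 4.6 = 110×10×2.3 = 2530 N·m.
So T = 2530 / (0.6157 × 4.6) = 893.35 N.

T ≈ 893 N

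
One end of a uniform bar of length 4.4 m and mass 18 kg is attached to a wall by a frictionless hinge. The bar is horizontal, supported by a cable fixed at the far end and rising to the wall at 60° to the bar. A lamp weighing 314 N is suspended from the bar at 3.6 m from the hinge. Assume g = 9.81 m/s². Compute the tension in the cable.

T ≈ 399 N

Take torques about the hinge: T sin 60° · 4.4 = 18×9.81×2.2 + 314×3.6 = 1518.9 N·m.
So T = 1518.9 / (0.8660 × 4.4) = 398.6 N.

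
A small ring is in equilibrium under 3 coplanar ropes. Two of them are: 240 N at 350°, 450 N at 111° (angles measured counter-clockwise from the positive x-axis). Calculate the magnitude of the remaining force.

Sum the known components: ΣF_x = 75.09 N, ΣF_y = 378.4 N.
For equilibrium the remaining force must supply (−ΣF_x, −ΣF_y) = (-75.09, -378.4) N.
Magnitude = √((-75.09)² + (-378.4)²) = 385.8 N; direction = atan2(-378.4, -75.09) = 258.8°.

F ≈ 386 N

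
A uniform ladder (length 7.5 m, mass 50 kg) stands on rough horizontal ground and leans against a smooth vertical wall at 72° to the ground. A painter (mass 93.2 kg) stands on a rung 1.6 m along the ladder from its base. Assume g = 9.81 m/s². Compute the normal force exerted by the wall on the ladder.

N_wall ≈ 143 N

Torques about the foot: N_wall · 7.5 sin 72° = 50×9.81×3.75 cos 72° + 93.2×9.81×1.6 cos 72° → N_wall = 143.06 N.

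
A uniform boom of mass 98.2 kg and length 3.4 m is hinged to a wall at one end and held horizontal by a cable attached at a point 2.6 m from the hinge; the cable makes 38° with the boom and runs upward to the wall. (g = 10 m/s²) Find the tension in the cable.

T ≈ 1040 N

Take torques about the hinge: T sin 38° · 2.6 = 98.2×10×1.7 = 1669.4 N·m.
So T = 1669.4 / (0.6157 × 2.6) = 1042.9 N.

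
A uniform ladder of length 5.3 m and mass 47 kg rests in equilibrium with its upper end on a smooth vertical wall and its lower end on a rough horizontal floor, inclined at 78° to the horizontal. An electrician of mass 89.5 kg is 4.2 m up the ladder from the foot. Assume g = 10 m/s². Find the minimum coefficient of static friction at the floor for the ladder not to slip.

ΣF_y = 0: N_floor = 47×10 + 89.5×10 = 1365 N.
Torques about the foot: N_wall · 5.3 sin 78° = 47×10×2.65 cos 78° + 89.5×10×4.2 cos 78° → N_wall = 200.71 N.
ΣF_x = 0: f_floor = N_wall = 200.71 N.
μ_min = f_floor / N_floor = 200.71 / 1365 = 0.147.

μ_min ≈ 0.147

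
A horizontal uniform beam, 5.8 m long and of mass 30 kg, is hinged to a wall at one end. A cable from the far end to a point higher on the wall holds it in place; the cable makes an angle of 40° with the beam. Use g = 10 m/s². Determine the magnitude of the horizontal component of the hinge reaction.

H_x ≈ 179 N

Take torques about the hinge: T sin 40° · 5.8 = 30×10×2.9 = 870 N·m.
So T = 870 / (0.6428 × 5.8) = 233.36 N.
ΣF_x = 0: H_x = T cos 40° = 178.76 N.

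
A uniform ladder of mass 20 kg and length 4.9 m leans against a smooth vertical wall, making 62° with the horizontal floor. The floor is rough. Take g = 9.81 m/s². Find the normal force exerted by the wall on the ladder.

N_wall ≈ 52.2 N

Torques about the foot: N_wall · 4.9 sin 62° = 20×9.81×2.45 cos 62° → N_wall = 52.161 N.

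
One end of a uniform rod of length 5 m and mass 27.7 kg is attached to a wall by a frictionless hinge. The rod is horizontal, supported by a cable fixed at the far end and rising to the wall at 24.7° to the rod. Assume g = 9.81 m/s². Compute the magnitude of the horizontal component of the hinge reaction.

H_x ≈ 295 N

Take torques about the hinge: T sin 24.7° · 5 = 27.7×9.81×2.5 = 679.34 N·m.
So T = 679.34 / (0.4179 × 5) = 325.15 N.
ΣF_x = 0: H_x = T cos 24.7° = 295.4 N.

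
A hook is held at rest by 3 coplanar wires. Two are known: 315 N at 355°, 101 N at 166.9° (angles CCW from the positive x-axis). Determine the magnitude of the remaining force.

Sum the known components: ΣF_x = 215.4 N, ΣF_y = -4.562 N.
For equilibrium the remaining force must supply (−ΣF_x, −ΣF_y) = (-215.4, 4.562) N.
Magnitude = √((-215.4)² + (4.562)²) = 215.5 N; direction = atan2(4.562, -215.4) = 178.8°.

F ≈ 215 N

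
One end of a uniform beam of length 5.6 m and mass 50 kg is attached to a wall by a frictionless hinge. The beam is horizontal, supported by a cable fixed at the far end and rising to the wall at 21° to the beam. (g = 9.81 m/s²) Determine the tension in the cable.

Take torques about the hinge: T sin 21° · 5.6 = 50×9.81×2.8 = 1373.4 N·m.
So T = 1373.4 / (0.3584 × 5.6) = 684.35 N.

T ≈ 684 N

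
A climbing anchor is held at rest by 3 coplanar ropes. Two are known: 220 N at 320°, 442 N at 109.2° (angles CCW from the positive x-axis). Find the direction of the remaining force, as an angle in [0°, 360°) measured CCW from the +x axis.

θ ≈ 265°

Sum the known components: ΣF_x = 23.17 N, ΣF_y = 276 N.
For equilibrium the remaining force must supply (−ΣF_x, −ΣF_y) = (-23.17, -276) N.
Magnitude = √((-23.17)² + (-276)²) = 277 N; direction = atan2(-276, -23.17) = 265.2°.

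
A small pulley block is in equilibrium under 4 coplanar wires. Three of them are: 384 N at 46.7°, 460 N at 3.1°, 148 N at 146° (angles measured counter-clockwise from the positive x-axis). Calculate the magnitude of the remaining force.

Sum the known components: ΣF_x = 600 N, ΣF_y = 387.1 N.
For equilibrium the remaining force must supply (−ΣF_x, −ΣF_y) = (-600, -387.1) N.
Magnitude = √((-600)² + (-387.1)²) = 714 N; direction = atan2(-387.1, -600) = 212.8°.

F ≈ 714 N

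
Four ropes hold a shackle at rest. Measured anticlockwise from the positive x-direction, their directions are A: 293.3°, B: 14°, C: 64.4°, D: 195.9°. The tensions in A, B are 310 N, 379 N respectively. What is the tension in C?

Resolve: ΣF_x = 310 cos 293.3° + 379 cos 14° + T_C cos 64.4° + T_D cos 195.9° = 0.
        ΣF_y = 310 sin 293.3° + 379 sin 14° + T_C sin 64.4° + T_D sin 195.9° = 0.
The known terms sum to (490.4, -193) N, so 0.4321 T_C − 0.9617 T_D = -490.4 and 0.9018 T_C − 0.2740 T_D = 193.
Solving simultaneously: T_C = 427.2 N, T_D = 701.8 N.

T_C ≈ 427 N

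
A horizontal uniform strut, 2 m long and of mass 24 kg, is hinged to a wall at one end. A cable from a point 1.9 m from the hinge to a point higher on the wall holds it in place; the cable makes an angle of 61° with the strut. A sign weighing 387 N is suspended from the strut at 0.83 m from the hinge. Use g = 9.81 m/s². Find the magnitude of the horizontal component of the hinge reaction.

H_x ≈ 162 N

Take torques about the hinge: T sin 61° · 1.9 = 24×9.81×1 + 387×0.83 = 556.65 N·m.
So T = 556.65 / (0.8746 × 1.9) = 334.97 N.
ΣF_x = 0: H_x = T cos 61° = 162.4 N.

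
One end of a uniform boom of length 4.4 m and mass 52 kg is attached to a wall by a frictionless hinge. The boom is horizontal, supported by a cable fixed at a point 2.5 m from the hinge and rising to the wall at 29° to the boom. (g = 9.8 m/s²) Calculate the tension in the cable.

Take torques about the hinge: T sin 29° · 2.5 = 52×9.8×2.2 = 1121.1 N·m.
So T = 1121.1 / (0.4848 × 2.5) = 925 N.

T ≈ 925 N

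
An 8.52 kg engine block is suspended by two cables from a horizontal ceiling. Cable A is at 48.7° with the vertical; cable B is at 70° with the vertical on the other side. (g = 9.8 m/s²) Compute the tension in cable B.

Angles from the horizontal: cable A is 90° − 48.7° = 41.3°, cable B is 90° − 70° = 20°.
Weight W = 8.52 × 9.8 = 83.5 N acts straight down.
Horizontal: T_A cos 41.3° = T_B cos 20°  →  T_A = 1.251 T_B.
Vertical: T_A sin 41.3° + T_B sin 20° = 83.5.
Substituting the horizontal relation into the vertical equation gives 1.168 T_B = 83.5, so T_B = 71.51 N.

T_B ≈ 71.5 N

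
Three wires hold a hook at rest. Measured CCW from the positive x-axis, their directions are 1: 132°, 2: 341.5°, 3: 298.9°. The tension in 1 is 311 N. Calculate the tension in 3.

T_3 ≈ 226 N

Resolve: ΣF_x = 311 cos 132° + T_2 cos 341.5° + T_3 cos 298.9° = 0.
        ΣF_y = 311 sin 132° + T_2 sin 341.5° + T_3 sin 298.9° = 0.
The known terms sum to (-208.1, 231.1) N, so 0.9483 T_2 + 0.4833 T_3 = 208.1 and -0.3173 T_2 − 0.8755 T_3 = -231.1.
Solving simultaneously: T_2 = 104.1 N, T_3 = 226.3 N.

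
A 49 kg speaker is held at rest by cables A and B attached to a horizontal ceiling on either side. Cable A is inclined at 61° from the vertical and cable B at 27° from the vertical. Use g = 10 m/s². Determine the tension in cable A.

Angles from the horizontal: cable A is 90° − 61° = 29°, cable B is 90° − 27° = 63°.
Weight W = 49 × 10 = 490 N acts straight down.
Horizontal: T_A cos 29° = T_B cos 63°  →  T_B = 1.927 T_A.
Vertical: T_A sin 29° + T_B sin 63° = 490.
Substituting the horizontal relation into the vertical equation gives 2.201 T_A = 490, so T_A = 222.6 N.

T_A ≈ 223 N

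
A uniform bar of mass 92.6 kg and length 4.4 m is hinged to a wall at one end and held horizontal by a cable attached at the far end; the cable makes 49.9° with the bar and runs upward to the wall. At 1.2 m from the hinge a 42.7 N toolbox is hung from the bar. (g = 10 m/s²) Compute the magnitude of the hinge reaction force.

Take torques about the hinge: T sin 49.9° · 4.4 = 92.6×10×2.2 + 42.7×1.2 = 2088.4 N·m.
So T = 2088.4 / (0.7649 × 4.4) = 620.52 N.
ΣF_x = 0: H_x = T cos 49.9° = 399.69 N.
ΣF_y = 0: H_y = (92.6×10 + 42.7) − T sin 49.9° = 968.7 − 474.65 = 494.05 N.
|H| = √(H_x² + H_y²) = √((399.69)² + (494.05)²) = 635.48 N.

|H| ≈ 635 N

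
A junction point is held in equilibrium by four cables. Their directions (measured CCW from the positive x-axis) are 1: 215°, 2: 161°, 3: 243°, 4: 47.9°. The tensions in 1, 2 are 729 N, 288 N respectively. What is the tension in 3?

T_3 ≈ 1640 N

Resolve: ΣF_x = 729 cos 215° + 288 cos 161° + T_3 cos 243° + T_4 cos 47.9° = 0.
        ΣF_y = 729 sin 215° + 288 sin 161° + T_3 sin 243° + T_4 sin 47.9° = 0.
The known terms sum to (-869.5, -324.4) N, so -0.4540 T_3 + 0.6704 T_4 = 869.5 and -0.8910 T_3 + 0.7420 T_4 = 324.4.
Solving simultaneously: T_3 = 1642 N, T_4 = 2409 N.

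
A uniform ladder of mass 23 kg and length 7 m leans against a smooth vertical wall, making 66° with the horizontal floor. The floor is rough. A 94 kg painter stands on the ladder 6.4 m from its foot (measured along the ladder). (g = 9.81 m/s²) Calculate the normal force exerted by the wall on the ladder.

Torques about the foot: N_wall · 7 sin 66° = 23×9.81×3.5 cos 66° + 94×9.81×6.4 cos 66° → N_wall = 425.6 N.

N_wall ≈ 426 N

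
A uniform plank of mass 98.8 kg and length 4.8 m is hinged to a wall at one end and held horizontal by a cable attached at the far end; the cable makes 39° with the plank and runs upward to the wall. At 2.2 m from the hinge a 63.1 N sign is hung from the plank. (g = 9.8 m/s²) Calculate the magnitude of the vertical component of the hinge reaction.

|H_y| ≈ 518 N

Take torques about the hinge: T sin 39° · 4.8 = 98.8×9.8×2.4 + 63.1×2.2 = 2462.6 N·m.
So T = 2462.6 / (0.6293 × 4.8) = 815.23 N.
ΣF_y = 0: H_y = (98.8×9.8 + 63.1) − T sin 39° = 1031.3 − 513.04 = 518.3 N.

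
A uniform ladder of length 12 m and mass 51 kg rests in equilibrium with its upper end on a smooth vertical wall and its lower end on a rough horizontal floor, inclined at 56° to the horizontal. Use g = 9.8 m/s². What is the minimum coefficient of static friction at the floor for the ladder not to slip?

ΣF_y = 0: N_floor = 51×9.8 = 499.8 N.
Torques about the foot: N_wall · 12 sin 56° = 51×9.8×6 cos 56° → N_wall = 168.56 N.
ΣF_x = 0: f_floor = N_wall = 168.56 N.
μ_min = f_floor / N_floor = 168.56 / 499.8 = 0.3373.

μ_min ≈ 0.337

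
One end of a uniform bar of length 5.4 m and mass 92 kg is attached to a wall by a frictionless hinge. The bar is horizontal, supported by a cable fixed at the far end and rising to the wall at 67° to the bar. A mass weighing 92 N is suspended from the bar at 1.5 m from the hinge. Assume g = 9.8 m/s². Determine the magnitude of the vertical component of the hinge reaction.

Take torques about the hinge: T sin 67° · 5.4 = 92×9.8×2.7 + 92×1.5 = 2572.3 N·m.
So T = 2572.3 / (0.9205 × 5.4) = 517.49 N.
ΣF_y = 0: H_y = (92×9.8 + 92) − T sin 67° = 993.6 − 476.36 = 517.24 N.

|H_y| ≈ 517 N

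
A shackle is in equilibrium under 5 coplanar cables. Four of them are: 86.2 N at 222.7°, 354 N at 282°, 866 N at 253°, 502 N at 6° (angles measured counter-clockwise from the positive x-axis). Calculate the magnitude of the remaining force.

Sum the known components: ΣF_x = 256.3 N, ΣF_y = -1180 N.
For equilibrium the remaining force must supply (−ΣF_x, −ΣF_y) = (-256.3, 1180) N.
Magnitude = √((-256.3)² + (1180)²) = 1208 N; direction = atan2(1180, -256.3) = 102.3°.

F ≈ 1210 N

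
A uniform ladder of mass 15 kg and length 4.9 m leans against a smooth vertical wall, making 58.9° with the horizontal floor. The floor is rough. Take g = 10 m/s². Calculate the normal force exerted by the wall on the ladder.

Torques about the foot: N_wall · 4.9 sin 58.9° = 15×10×2.45 cos 58.9° → N_wall = 45.243 N.

N_wall ≈ 45.2 N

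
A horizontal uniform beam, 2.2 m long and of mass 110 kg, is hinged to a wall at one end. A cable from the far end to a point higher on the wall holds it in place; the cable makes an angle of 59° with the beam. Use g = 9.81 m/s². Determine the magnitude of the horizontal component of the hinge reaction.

H_x ≈ 324 N

Take torques about the hinge: T sin 59° · 2.2 = 110×9.81×1.1 = 1187 N·m.
So T = 1187 / (0.8572 × 2.2) = 629.46 N.
ΣF_x = 0: H_x = T cos 59° = 324.19 N.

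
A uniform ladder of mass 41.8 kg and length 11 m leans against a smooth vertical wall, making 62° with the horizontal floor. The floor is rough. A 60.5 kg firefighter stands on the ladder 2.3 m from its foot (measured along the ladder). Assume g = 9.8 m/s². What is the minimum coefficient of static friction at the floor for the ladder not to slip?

μ_min ≈ 0.174

ΣF_y = 0: N_floor = 41.8×9.8 + 60.5×9.8 = 1002.5 N.
Torques about the foot: N_wall · 11 sin 62° = 41.8×9.8×5.5 cos 62° + 60.5×9.8×2.3 cos 62° → N_wall = 174.82 N.
ΣF_x = 0: f_floor = N_wall = 174.82 N.
μ_min = f_floor / N_floor = 174.82 / 1002.5 = 0.1744.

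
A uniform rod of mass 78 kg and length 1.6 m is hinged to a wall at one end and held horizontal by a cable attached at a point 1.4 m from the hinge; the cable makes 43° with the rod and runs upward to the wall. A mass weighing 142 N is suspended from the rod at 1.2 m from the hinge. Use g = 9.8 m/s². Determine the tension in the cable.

T ≈ 819 N

Take torques about the hinge: T sin 43° · 1.4 = 78×9.8×0.8 + 142×1.2 = 781.92 N·m.
So T = 781.92 / (0.6820 × 1.4) = 818.94 N.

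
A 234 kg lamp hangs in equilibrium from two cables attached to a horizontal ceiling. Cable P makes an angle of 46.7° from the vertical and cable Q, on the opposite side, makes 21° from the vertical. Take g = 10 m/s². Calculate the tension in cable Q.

Angles from the horizontal: cable P is 90° − 46.7° = 43.3°, cable Q is 90° − 21° = 69°.
Weight W = 234 × 10 = 2340 N acts straight down.
Horizontal: T_P cos 43.3° = T_Q cos 69°  →  T_P = 0.4924 T_Q.
Vertical: T_P sin 43.3° + T_Q sin 69° = 2340.
Substituting the horizontal relation into the vertical equation gives 1.271 T_Q = 2340, so T_Q = 1841 N.

T_Q ≈ 1840 N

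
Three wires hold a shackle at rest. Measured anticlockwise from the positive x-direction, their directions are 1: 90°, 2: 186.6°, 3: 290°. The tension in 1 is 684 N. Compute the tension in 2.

Resolve: ΣF_x = 684 cos 90° + T_2 cos 186.6° + T_3 cos 290° = 0.
        ΣF_y = 684 sin 90° + T_2 sin 186.6° + T_3 sin 290° = 0.
The known terms sum to (0, 684) N, so -0.9934 T_2 + 0.3420 T_3 = 0 and -0.1149 T_2 − 0.9397 T_3 = -684.
Solving simultaneously: T_2 = 240.5 N, T_3 = 698.5 N.

T_2 ≈ 240 N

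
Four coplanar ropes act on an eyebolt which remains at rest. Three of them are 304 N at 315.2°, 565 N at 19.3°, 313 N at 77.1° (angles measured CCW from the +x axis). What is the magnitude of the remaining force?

Sum the known components: ΣF_x = 818.8 N, ΣF_y = 277.6 N.
For equilibrium the remaining force must supply (−ΣF_x, −ΣF_y) = (-818.8, -277.6) N.
Magnitude = √((-818.8)² + (-277.6)²) = 864.6 N; direction = atan2(-277.6, -818.8) = 198.7°.

F ≈ 865 N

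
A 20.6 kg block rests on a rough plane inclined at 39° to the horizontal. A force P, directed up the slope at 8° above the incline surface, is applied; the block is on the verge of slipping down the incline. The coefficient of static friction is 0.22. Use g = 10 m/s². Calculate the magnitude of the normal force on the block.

On the verge of sliding down the incline, friction equals μN and acts up the slope.
Perpendicular: N + P sin 8° = W cos 39° = 160.1 N.
Along incline: P cos 8° + μN = W sin 39° with W sin 39° = 129.6 N.
Solving the pair for P and N: P = 98.39 N, N = 146.4 N (and f = μN = 32.21 N).

N ≈ 146 N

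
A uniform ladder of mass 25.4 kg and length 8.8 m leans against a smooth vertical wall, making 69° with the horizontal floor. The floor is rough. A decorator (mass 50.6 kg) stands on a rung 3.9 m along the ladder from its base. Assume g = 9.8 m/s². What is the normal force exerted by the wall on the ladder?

Torques about the foot: N_wall · 8.8 sin 69° = 25.4×9.8×4.4 cos 69° + 50.6×9.8×3.9 cos 69° → N_wall = 132.14 N.

N_wall ≈ 132 N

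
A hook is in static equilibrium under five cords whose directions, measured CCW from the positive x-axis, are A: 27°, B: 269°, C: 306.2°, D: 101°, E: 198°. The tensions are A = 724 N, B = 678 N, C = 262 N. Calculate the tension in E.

T_E ≈ 672 N

Resolve: ΣF_x = 724 cos 27° + 678 cos 269° + 262 cos 306.2° + T_D cos 101° + T_E cos 198° = 0.
        ΣF_y = 724 sin 27° + 678 sin 269° + 262 sin 306.2° + T_D sin 101° + T_E sin 198° = 0.
The known terms sum to (788, -560.6) N, so -0.1908 T_D − 0.9511 T_E = -788 and 0.9816 T_D − 0.3090 T_E = 560.6.
Solving simultaneously: T_D = 782.5 N, T_E = 671.5 N.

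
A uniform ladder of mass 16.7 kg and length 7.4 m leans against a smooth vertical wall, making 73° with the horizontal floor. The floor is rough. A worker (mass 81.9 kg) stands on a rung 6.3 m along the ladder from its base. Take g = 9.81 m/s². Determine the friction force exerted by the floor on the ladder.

f ≈ 234 N

Torques about the foot: N_wall · 7.4 sin 73° = 16.7×9.81×3.7 cos 73° + 81.9×9.81×6.3 cos 73° → N_wall = 234.17 N.
ΣF_x = 0: f_floor = N_wall = 234.17 N.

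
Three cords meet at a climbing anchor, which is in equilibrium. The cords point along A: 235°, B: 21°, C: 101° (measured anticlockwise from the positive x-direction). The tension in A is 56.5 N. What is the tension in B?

Resolve: ΣF_x = 56.5 cos 235° + T_B cos 21° + T_C cos 101° = 0.
        ΣF_y = 56.5 sin 235° + T_B sin 21° + T_C sin 101° = 0.
The known terms sum to (-32.41, -46.28) N, so 0.9336 T_B − 0.1908 T_C = 32.41 and 0.3584 T_B + 0.9816 T_C = 46.28.
Solving simultaneously: T_B = 41.27 N, T_C = 32.08 N.

T_B ≈ 41.3 N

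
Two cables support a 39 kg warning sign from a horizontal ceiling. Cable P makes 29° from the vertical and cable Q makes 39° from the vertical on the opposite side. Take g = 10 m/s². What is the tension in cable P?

T_P ≈ 265 N

Angles from the horizontal: cable P is 90° − 29° = 61°, cable Q is 90° − 39° = 51°.
Weight W = 39 × 10 = 390 N acts straight down.
Horizontal: T_P cos 61° = T_Q cos 51°  →  T_Q = 0.7704 T_P.
Vertical: T_P sin 61° + T_Q sin 51° = 390.
Substituting the horizontal relation into the vertical equation gives 1.473 T_P = 390, so T_P = 264.7 N.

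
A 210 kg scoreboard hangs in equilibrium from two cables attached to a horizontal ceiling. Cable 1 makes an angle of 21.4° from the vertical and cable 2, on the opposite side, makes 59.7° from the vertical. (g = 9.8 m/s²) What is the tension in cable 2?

T_2 ≈ 760 N

Angles from the horizontal: cable 1 is 90° − 21.4° = 68.6°, cable 2 is 90° − 59.7° = 30.3°.
Weight W = 210 × 9.8 = 2058 N acts straight down.
Horizontal: T_1 cos 68.6° = T_2 cos 30.3°  →  T_1 = 2.366 T_2.
Vertical: T_1 sin 68.6° + T_2 sin 30.3° = 2058.
Substituting the horizontal relation into the vertical equation gives 2.708 T_2 = 2058, so T_2 = 760.1 N.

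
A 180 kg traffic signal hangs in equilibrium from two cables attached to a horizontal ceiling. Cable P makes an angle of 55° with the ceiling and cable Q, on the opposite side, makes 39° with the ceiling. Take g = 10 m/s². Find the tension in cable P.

Weight W = 180 × 10 = 1800 N acts straight down.
Horizontal: T_P cos 55° = T_Q cos 39°  →  T_Q = 0.7381 T_P.
Vertical: T_P sin 55° + T_Q sin 39° = 1800.
Substituting the horizontal relation into the vertical equation gives 1.284 T_P = 1800, so T_P = 1402 N.

T_P ≈ 1400 N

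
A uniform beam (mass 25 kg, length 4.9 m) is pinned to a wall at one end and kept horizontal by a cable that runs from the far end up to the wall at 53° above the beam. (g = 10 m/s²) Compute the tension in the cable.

T ≈ 157 N

Take torques about the hinge: T sin 53° · 4.9 = 25×10×2.45 = 612.5 N·m.
So T = 612.5 / (0.7986 × 4.9) = 156.52 N.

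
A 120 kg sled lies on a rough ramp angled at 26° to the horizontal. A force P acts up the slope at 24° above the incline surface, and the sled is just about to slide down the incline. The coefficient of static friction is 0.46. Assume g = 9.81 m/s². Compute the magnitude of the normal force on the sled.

On the verge of sliding down the incline, friction equals μN and acts up the slope.
Perpendicular: N + P sin 24° = W cos 26° = 1058 N.
Along incline: P cos 24° + μN = W sin 26° with W sin 26° = 516.1 N.
Solving the pair for P and N: P = 40.39 N, N = 1042 N (and f = μN = 479.2 N).

N ≈ 1040 N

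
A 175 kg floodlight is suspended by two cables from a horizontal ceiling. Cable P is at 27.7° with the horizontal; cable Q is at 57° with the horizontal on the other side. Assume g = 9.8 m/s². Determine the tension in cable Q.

Weight W = 175 × 9.8 = 1715 N acts straight down.
Horizontal: T_P cos 27.7° = T_Q cos 57°  →  T_P = 0.6151 T_Q.
Vertical: T_P sin 27.7° + T_Q sin 57° = 1715.
Substituting the horizontal relation into the vertical equation gives 1.125 T_Q = 1715, so T_Q = 1525 N.

T_Q ≈ 1520 N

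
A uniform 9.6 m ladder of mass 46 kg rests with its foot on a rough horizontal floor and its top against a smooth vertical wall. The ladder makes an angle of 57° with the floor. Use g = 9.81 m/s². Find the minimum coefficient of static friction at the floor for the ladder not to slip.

μ_min ≈ 0.325

ΣF_y = 0: N_floor = 46×9.81 = 451.26 N.
Torques about the foot: N_wall · 9.6 sin 57° = 46×9.81×4.8 cos 57° → N_wall = 146.53 N.
ΣF_x = 0: f_floor = N_wall = 146.53 N.
μ_min = f_floor / N_floor = 146.53 / 451.26 = 0.3247.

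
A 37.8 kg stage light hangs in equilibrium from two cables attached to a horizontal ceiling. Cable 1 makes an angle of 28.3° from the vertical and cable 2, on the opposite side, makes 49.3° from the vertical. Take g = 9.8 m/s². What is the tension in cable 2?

T_2 ≈ 180 N

Angles from the horizontal: cable 1 is 90° − 28.3° = 61.7°, cable 2 is 90° − 49.3° = 40.7°.
Weight W = 37.8 × 9.8 = 370.4 N acts straight down.
Horizontal: T_1 cos 61.7° = T_2 cos 40.7°  →  T_1 = 1.599 T_2.
Vertical: T_1 sin 61.7° + T_2 sin 40.7° = 370.4.
Substituting the horizontal relation into the vertical equation gives 2.06 T_2 = 370.4, so T_2 = 179.8 N.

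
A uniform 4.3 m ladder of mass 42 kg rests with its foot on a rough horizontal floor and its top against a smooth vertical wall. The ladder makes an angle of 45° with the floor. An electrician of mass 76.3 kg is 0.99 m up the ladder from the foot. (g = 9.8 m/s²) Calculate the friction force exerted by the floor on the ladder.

Torques about the foot: N_wall · 4.3 sin 45° = 42×9.8×2.15 cos 45° + 76.3×9.8×0.99 cos 45° → N_wall = 377.95 N.
ΣF_x = 0: f_floor = N_wall = 377.95 N.

f ≈ 378 N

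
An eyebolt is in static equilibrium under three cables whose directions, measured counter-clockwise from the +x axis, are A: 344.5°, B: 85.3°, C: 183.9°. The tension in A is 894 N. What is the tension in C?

Resolve: ΣF_x = 894 cos 344.5° + T_B cos 85.3° + T_C cos 183.9° = 0.
        ΣF_y = 894 sin 344.5° + T_B sin 85.3° + T_C sin 183.9° = 0.
The known terms sum to (861.5, -238.9) N, so 0.0819 T_B − 0.9977 T_C = -861.5 and 0.9966 T_B − 0.0680 T_C = 238.9.
Solving simultaneously: T_B = 300.3 N, T_C = 888.2 N.

T_C ≈ 888 N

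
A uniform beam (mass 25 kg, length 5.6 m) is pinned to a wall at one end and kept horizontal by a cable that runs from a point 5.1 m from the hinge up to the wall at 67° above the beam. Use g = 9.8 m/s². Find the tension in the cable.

T ≈ 146 N

Take torques about the hinge: T sin 67° · 5.1 = 25×9.8×2.8 = 686 N·m.
So T = 686 / (0.9205 × 5.1) = 146.13 N.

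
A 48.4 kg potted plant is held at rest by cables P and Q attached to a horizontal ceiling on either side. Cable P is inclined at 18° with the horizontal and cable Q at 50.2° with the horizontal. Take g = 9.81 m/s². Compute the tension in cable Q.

T_Q ≈ 486 N

Weight W = 48.4 × 9.81 = 474.8 N acts straight down.
Horizontal: T_P cos 18° = T_Q cos 50.2°  →  T_P = 0.6731 T_Q.
Vertical: T_P sin 18° + T_Q sin 50.2° = 474.8.
Substituting the horizontal relation into the vertical equation gives 0.9763 T_Q = 474.8, so T_Q = 486.3 N.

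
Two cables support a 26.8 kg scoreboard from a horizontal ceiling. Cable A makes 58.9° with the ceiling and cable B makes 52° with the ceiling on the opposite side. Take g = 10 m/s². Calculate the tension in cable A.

Weight W = 26.8 × 10 = 268 N acts straight down.
Horizontal: T_A cos 58.9° = T_B cos 52°  →  T_B = 0.839 T_A.
Vertical: T_A sin 58.9° + T_B sin 52° = 268.
Substituting the horizontal relation into the vertical equation gives 1.517 T_A = 268, so T_A = 176.6 N.

T_A ≈ 177 N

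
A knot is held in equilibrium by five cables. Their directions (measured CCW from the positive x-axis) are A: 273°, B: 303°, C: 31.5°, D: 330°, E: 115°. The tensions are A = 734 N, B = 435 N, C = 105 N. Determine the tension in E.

T_E ≈ 1260 N

Resolve: ΣF_x = 734 cos 273° + 435 cos 303° + 105 cos 31.5° + T_D cos 330° + T_E cos 115° = 0.
        ΣF_y = 734 sin 273° + 435 sin 303° + 105 sin 31.5° + T_D sin 330° + T_E sin 115° = 0.
The known terms sum to (364.9, -1043) N, so 0.8660 T_D − 0.4226 T_E = -364.9 and -0.5000 T_D + 0.9063 T_E = 1043.
Solving simultaneously: T_D = 191.9 N, T_E = 1257 N.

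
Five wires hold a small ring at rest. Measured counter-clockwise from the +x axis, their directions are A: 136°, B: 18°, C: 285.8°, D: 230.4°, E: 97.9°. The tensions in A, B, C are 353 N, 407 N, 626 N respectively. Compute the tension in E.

Resolve: ΣF_x = 353 cos 136° + 407 cos 18° + 626 cos 285.8° + T_D cos 230.4° + T_E cos 97.9° = 0.
        ΣF_y = 353 sin 136° + 407 sin 18° + 626 sin 285.8° + T_D sin 230.4° + T_E sin 97.9° = 0.
The known terms sum to (303.6, -231.4) N, so -0.6374 T_D − 0.1374 T_E = -303.6 and -0.7705 T_D + 0.9905 T_E = 231.4.
Solving simultaneously: T_D = 364.7 N, T_E = 517.3 N.

T_E ≈ 517 N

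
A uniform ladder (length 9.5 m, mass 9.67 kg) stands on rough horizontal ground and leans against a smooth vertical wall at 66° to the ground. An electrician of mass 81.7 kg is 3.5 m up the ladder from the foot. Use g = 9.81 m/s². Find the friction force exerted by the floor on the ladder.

Torques about the foot: N_wall · 9.5 sin 66° = 9.67×9.81×4.75 cos 66° + 81.7×9.81×3.5 cos 66° → N_wall = 152.59 N.
ΣF_x = 0: f_floor = N_wall = 152.59 N.

f ≈ 153 N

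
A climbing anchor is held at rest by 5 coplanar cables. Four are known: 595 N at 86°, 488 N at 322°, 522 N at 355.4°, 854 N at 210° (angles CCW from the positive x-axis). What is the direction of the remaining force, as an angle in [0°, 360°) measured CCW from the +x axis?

Sum the known components: ΣF_x = 206.8 N, ΣF_y = -175.8 N.
For equilibrium the remaining force must supply (−ΣF_x, −ΣF_y) = (-206.8, 175.8) N.
Magnitude = √((-206.8)² + (175.8)²) = 271.4 N; direction = atan2(175.8, -206.8) = 139.6°.

θ ≈ 140°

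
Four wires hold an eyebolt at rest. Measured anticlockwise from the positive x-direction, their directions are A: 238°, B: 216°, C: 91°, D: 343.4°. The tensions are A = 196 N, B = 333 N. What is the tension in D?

T_D ≈ 398 N

Resolve: ΣF_x = 196 cos 238° + 333 cos 216° + T_C cos 91° + T_D cos 343.4° = 0.
        ΣF_y = 196 sin 238° + 333 sin 216° + T_C sin 91° + T_D sin 343.4° = 0.
The known terms sum to (-373.3, -361.9) N, so -0.0175 T_C + 0.9583 T_D = 373.3 and 0.9998 T_C − 0.2857 T_D = 361.9.
Solving simultaneously: T_C = 475.8 N, T_D = 398.2 N.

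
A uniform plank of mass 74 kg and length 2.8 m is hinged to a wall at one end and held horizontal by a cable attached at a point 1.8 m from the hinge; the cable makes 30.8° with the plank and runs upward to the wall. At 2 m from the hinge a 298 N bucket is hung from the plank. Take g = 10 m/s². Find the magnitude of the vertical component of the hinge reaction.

Take torques about the hinge: T sin 30.8° · 1.8 = 74×10×1.4 + 298×2 = 1632 N·m.
So T = 1632 / (0.5120 × 1.8) = 1770.7 N.
ΣF_y = 0: H_y = (74×10 + 298) − T sin 30.8° = 1038 − 906.67 = 131.33 N.

|H_y| ≈ 131 N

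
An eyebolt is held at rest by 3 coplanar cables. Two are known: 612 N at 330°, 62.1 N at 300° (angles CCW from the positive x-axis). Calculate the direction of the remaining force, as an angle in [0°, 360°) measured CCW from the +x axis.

θ ≈ 147°

Sum the known components: ΣF_x = 561.1 N, ΣF_y = -359.8 N.
For equilibrium the remaining force must supply (−ΣF_x, −ΣF_y) = (-561.1, 359.8) N.
Magnitude = √((-561.1)² + (359.8)²) = 666.5 N; direction = atan2(359.8, -561.1) = 147.3°.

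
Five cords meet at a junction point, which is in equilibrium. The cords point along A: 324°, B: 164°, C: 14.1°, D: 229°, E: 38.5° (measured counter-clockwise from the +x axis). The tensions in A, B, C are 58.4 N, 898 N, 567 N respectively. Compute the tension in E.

T_E ≈ 2370 N

Resolve: ΣF_x = 58.4 cos 324° + 898 cos 164° + 567 cos 14.1° + T_D cos 229° + T_E cos 38.5° = 0.
        ΣF_y = 58.4 sin 324° + 898 sin 164° + 567 sin 14.1° + T_D sin 229° + T_E sin 38.5° = 0.
The known terms sum to (-266, 351.3) N, so -0.6561 T_D + 0.7826 T_E = 266 and -0.7547 T_D + 0.6225 T_E = -351.3.
Solving simultaneously: T_D = 2418 N, T_E = 2367 N.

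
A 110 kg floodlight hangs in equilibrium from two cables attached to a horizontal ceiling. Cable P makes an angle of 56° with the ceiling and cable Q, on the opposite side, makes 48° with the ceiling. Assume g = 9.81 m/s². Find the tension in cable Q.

Weight W = 110 × 9.81 = 1079 N acts straight down.
Horizontal: T_P cos 56° = T_Q cos 48°  →  T_P = 1.197 T_Q.
Vertical: T_P sin 56° + T_Q sin 48° = 1079.
Substituting the horizontal relation into the vertical equation gives 1.735 T_Q = 1079, so T_Q = 621.9 N.

T_Q ≈ 622 N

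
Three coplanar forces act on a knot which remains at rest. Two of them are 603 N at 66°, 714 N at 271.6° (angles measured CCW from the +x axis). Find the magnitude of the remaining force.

Sum the known components: ΣF_x = 265.2 N, ΣF_y = -162.9 N.
For equilibrium the remaining force must supply (−ΣF_x, −ΣF_y) = (-265.2, 162.9) N.
Magnitude = √((-265.2)² + (162.9)²) = 311.2 N; direction = atan2(162.9, -265.2) = 148.4°.

F ≈ 311 N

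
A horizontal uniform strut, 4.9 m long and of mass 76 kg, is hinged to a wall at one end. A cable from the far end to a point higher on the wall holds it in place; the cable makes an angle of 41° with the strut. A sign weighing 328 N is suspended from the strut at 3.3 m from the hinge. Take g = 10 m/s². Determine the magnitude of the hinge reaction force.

|H| ≈ 846 N

Take torques about the hinge: T sin 41° · 4.9 = 76×10×2.45 + 328×3.3 = 2944.4 N·m.
So T = 2944.4 / (0.6561 × 4.9) = 915.92 N.
ΣF_x = 0: H_x = T cos 41° = 691.25 N.
ΣF_y = 0: H_y = (76×10 + 328) − T sin 41° = 1088 − 600.9 = 487.1 N.
|H| = √(H_x² + H_y²) = √((691.25)² + (487.1)²) = 845.64 N.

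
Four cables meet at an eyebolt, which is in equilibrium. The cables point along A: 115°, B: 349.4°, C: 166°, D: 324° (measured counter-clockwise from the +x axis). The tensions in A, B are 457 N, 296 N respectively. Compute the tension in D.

T_D ≈ 995 N

Resolve: ΣF_x = 457 cos 115° + 296 cos 349.4° + T_C cos 166° + T_D cos 324° = 0.
        ΣF_y = 457 sin 115° + 296 sin 349.4° + T_C sin 166° + T_D sin 324° = 0.
The known terms sum to (97.81, 359.7) N, so -0.9703 T_C + 0.8090 T_D = -97.81 and 0.2419 T_C − 0.5878 T_D = -359.7.
Solving simultaneously: T_C = 930.4 N, T_D = 994.9 N.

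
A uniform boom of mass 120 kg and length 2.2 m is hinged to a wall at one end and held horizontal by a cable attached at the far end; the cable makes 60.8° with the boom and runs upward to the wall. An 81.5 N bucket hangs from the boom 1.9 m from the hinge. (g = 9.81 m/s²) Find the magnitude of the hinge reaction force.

Take torques about the hinge: T sin 60.8° · 2.2 = 120×9.81×1.1 + 81.5×1.9 = 1449.8 N·m.
So T = 1449.8 / (0.8729 × 2.2) = 754.92 N.
ΣF_x = 0: H_x = T cos 60.8° = 368.3 N.
ΣF_y = 0: H_y = (120×9.81 + 81.5) − T sin 60.8° = 1258.7 − 658.99 = 599.71 N.
|H| = √(H_x² + H_y²) = √((368.3)² + (599.71)²) = 703.77 N.

|H| ≈ 704 N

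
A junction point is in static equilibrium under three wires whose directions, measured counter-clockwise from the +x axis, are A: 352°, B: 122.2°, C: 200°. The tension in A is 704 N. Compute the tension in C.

Resolve: ΣF_x = 704 cos 352° + T_B cos 122.2° + T_C cos 200° = 0.
        ΣF_y = 704 sin 352° + T_B sin 122.2° + T_C sin 200° = 0.
The known terms sum to (697.1, -97.98) N, so -0.5329 T_B − 0.9397 T_C = -697.1 and 0.8462 T_B − 0.3420 T_C = 97.98.
Solving simultaneously: T_B = 338.1 N, T_C = 550.1 N.

T_C ≈ 550 N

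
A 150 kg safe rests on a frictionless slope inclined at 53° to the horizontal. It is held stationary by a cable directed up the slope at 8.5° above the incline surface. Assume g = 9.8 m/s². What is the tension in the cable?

T ≈ 1190 N

Take axes along and perpendicular to the incline. Weight components: W sin 53° = 1174 N down-slope, W cos 53° = 884.7 N into the surface.
Along incline: T cos 8.5° = W sin 53° → T = 1187 N.
Perpendicular: N = W cos 53° − T sin 8.5° = 709.2 N.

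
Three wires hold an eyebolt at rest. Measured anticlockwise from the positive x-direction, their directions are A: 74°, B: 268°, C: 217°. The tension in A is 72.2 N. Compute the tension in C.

Resolve: ΣF_x = 72.2 cos 74° + T_B cos 268° + T_C cos 217° = 0.
        ΣF_y = 72.2 sin 74° + T_B sin 268° + T_C sin 217° = 0.
The known terms sum to (19.9, 69.4) N, so -0.0349 T_B − 0.7986 T_C = -19.9 and -0.9994 T_B − 0.6018 T_C = -69.4.
Solving simultaneously: T_B = 55.91 N, T_C = 22.48 N.

T_C ≈ 22.5 N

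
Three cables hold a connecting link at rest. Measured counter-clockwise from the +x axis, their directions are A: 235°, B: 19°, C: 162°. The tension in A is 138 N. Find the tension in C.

Resolve: ΣF_x = 138 cos 235° + T_B cos 19° + T_C cos 162° = 0.
        ΣF_y = 138 sin 235° + T_B sin 19° + T_C sin 162° = 0.
The known terms sum to (-79.15, -113) N, so 0.9455 T_B − 0.9511 T_C = 79.15 and 0.3256 T_B + 0.3090 T_C = 113.
Solving simultaneously: T_B = 219.3 N, T_C = 134.8 N.

T_C ≈ 135 N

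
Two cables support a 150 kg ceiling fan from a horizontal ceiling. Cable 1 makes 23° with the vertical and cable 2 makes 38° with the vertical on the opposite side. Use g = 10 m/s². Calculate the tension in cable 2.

T_2 ≈ 670 N

Angles from the horizontal: cable 1 is 90° − 23° = 67°, cable 2 is 90° − 38° = 52°.
Weight W = 150 × 10 = 1500 N acts straight down.
Horizontal: T_1 cos 67° = T_2 cos 52°  →  T_1 = 1.576 T_2.
Vertical: T_1 sin 67° + T_2 sin 52° = 1500.
Substituting the horizontal relation into the vertical equation gives 2.238 T_2 = 1500, so T_2 = 670.1 N.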